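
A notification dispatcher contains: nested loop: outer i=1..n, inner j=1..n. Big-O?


Reasoning: n iterations times n iterations
Complexity: O(n^2)

O(n^2)


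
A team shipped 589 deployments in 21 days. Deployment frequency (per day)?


Formula: deployments per day = releases / days
= 589 / 21
= 28.048 deploys/day
(equivalently, 196.33 deploys/week)

28.048 deploys/day


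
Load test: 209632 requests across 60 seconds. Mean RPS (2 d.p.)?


Formula: throughput = requests / seconds
throughput = 209632 / 60
throughput = 3493.87 requests/second

3493.87 requests/second


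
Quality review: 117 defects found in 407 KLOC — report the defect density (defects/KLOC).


Defect density = defects / KLOC
Defect density = 117 / 407
Defect density = 0.287 defects/KLOC

0.287 defects/KLOC


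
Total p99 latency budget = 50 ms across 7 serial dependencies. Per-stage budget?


Formula: per_stage = total_budget / stages
per_stage = 50 / 7
per_stage = 7.14 ms

7.14 ms


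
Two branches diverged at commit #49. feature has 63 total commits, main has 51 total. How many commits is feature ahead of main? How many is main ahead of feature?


Common ancestor: commit #49
feature commits after divergence: 63 - 49 = 14
main commits after divergence: 51 - 49 = 2
feature is 14 commits ahead of main
main is 2 commits ahead of feature

feature ahead: 14, main ahead: 2


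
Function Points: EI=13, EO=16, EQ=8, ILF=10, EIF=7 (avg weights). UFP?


UFP = EI*4 + EO*5 + EQ*4 + ILF*10 + EIF*7
UFP = 13*4 + 16*5 + 8*4 + 10*10 + 7*7
UFP = 52 + 80 + 32 + 100 + 49
UFP = 313

313


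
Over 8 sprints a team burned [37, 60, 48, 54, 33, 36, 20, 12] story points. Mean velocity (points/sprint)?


Formula: Avg velocity = Total points / Number of sprints
Points: [37, 60, 48, 54, 33, 36, 20, 12]
Sum = 37 + 60 + 48 + 54 + 33 + 36 + 20 + 12 = 300
Avg velocity = 300 / 8 = 37.5 points/sprint

37.5 points/sprint


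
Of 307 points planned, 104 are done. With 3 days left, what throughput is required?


Formula: Required rate = Remaining points / Days left
Remaining = 307 - 104 = 203 points
Required rate = 203 / 3 = 67.67 points/day

67.67 points/day


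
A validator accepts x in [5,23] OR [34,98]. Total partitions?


Valid ranges: [5,23] and [34,98]
Class 1: x < 5 — invalid
Class 2: 5 ≤ x ≤ 23 — valid
Class 3: 23 < x < 34 — invalid (gap between ranges)
Class 4: 34 ≤ x ≤ 98 — valid
Class 5: x > 98 — invalid
Total equivalence classes: 5

5 equivalence classes


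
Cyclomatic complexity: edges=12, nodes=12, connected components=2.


Formula: V(G) = E - N + 2P
V(G) = 12 - 12 + 2*2
V(G) = 0 + 4
V(G) = 4

4


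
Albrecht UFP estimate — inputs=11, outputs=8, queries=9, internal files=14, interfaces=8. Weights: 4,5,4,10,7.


UFP = EI*4 + EO*5 + EQ*4 + ILF*10 + EIF*7
UFP = 11*4 + 8*5 + 9*4 + 14*10 + 8*7
UFP = 44 + 40 + 36 + 140 + 56
UFP = 316

316


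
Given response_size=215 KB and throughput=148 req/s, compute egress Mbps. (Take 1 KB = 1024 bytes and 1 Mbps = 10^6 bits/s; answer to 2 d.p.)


Formula: Mbps = payload_bytes * RPS * 8 / 1e6
Payload per request = 215 KB = 215 * 1024 = 220160 bytes
Total bytes/sec = 220160 * 148 = 32583680
Total bits/sec = 32583680 * 8 = 260669440
Mbps = 260669440 / 1e6 = 260.67

260.67 Mbps


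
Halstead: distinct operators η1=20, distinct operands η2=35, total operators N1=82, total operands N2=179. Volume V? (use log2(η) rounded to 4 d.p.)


Formula: V = N * log2(η), where N = N1 + N2 and η = η1 + η2
η = 20 + 35 = 55
N = 82 + 179 = 261
log2(55) ≈ 5.7814
V = 261 * 5.7814 = 1508.95

1508.95


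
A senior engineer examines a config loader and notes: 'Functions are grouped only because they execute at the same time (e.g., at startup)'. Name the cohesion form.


Reasoning: Related by timing only
Type: Temporal cohesion

Temporal cohesion


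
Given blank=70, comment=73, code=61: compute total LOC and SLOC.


Total LOC = blank + comment + code
Total LOC = 70 + 73 + 61 = 204
SLOC (source only) = code = 61

Total LOC: 204, SLOC: 61


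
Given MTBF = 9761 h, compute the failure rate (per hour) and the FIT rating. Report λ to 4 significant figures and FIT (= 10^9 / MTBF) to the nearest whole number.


Formula: λ = 1 / MTBF; FIT = λ × 1e9 = 1e9 / MTBF
λ = 1 / 9761 ≈ 1.024e-04 failures/hour
FIT = 1e9 / 9761 ≈ 102449 failures per 1e9 hours (nearest whole number)

λ = 1.024e-04 /h, FIT = 102449


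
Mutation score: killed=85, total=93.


Mutation score = killed / total * 100
Mutation score = 85 / 93 * 100
Mutation score = 91.4%

91.4%


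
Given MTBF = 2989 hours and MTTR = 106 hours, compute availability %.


Availability = MTBF / (MTBF + MTTR)
Availability = 2989 / (2989 + 106)
Availability = 2989 / 3095
Availability = 96.5751%

96.5751%


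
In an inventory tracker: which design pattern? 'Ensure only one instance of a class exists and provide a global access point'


This matches the Singleton pattern

Singleton


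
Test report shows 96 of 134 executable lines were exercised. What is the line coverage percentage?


Coverage = covered / total * 100
Coverage = 96 / 134 * 100
Coverage = 71.64%

71.64%


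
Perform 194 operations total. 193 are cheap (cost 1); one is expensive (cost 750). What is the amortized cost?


Formula: Amortized cost = Total cost / Operations
Total cost = (193 * 1) + (1 * 750)
Total cost = 193 + 750 = 943
Amortized = 943 / 194 = 4.8608

4.8608


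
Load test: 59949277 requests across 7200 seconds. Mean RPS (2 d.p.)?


Formula: throughput = requests / seconds
throughput = 59949277 / 7200
throughput = 8326.29 requests/second

8326.29 requests/second


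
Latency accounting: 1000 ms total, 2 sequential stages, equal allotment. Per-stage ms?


Formula: per_stage = total_budget / stages
per_stage = 1000 / 2
per_stage = 500.0 ms

500.0 ms


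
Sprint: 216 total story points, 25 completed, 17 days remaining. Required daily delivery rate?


Formula: Required rate = Remaining points / Days left
Remaining = 216 - 25 = 191 points
Required rate = 191 / 17 = 11.24 points/day

11.24 points/day


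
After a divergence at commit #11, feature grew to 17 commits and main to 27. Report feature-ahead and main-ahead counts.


Common ancestor: commit #11
feature commits after divergence: 17 - 11 = 6
main commits after divergence: 27 - 11 = 16
feature is 6 commits ahead of main
main is 16 commits ahead of feature

feature ahead: 6, main ahead: 16


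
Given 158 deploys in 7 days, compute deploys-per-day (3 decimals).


Formula: deployments per day = releases / days
= 158 / 7
= 22.571 deploys/day
(equivalently, 158.0 deploys/week)

22.571 deploys/day


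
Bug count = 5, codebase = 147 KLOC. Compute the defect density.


Defect density = defects / KLOC
Defect density = 5 / 147
Defect density = 0.034 defects/KLOC

0.034 defects/KLOC


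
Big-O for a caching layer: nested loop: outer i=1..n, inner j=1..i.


Reasoning: triangle: n(n+1)/2 ~ n^2/2
Complexity: O(n^2)

O(n^2)


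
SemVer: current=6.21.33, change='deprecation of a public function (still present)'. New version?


Current: 6.21.33
Change category: 'deprecation of a public function (still present)' → minor bump
SemVer rule: minor bump → increment MINOR, reset PATCH to 0 (MAJOR unchanged)
New: 6.22.0

6.22.0


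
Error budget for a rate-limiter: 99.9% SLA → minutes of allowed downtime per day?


Formula: allowed downtime = period * (100 - SLA) / 100
Period (day) = 1440 minutes
Unavailability fraction = (100 - 99.9) / 100
Allowed downtime = 1440 * (100 - 99.9) / 100
Allowed downtime = 1.44 minutes

1.44 minutes


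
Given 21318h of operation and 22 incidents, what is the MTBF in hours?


Formula: MTBF = Total operating time / Number of failures
MTBF = 21318 / 22
MTBF = 969.0 hours

969.0 hours


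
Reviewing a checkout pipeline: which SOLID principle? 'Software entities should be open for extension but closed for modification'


This describes the Open/Closed Principle (OCP)

Open/Closed Principle (OCP)


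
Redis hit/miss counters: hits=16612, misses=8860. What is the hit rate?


Formula: hit rate = hits / (hits + misses) * 100
hit rate = 16612 / (16612 + 8860) * 100
hit rate = 16612 / 25472 * 100
hit rate = 65.22%

65.22%


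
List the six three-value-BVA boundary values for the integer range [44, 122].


Range: [44, 122]
Boundaries: just below min, min, min+1, max-1, max, just above max
Values: [43, 44, 45, 121, 122, 123]

[43, 44, 45, 121, 122, 123]


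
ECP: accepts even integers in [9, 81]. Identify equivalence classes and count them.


Constraint: even integers in [9, 81]
Class 1: x < 9 — out-of-range invalid
Class 2: x in [9,81] but odd — wrong type invalid
Class 3: x in [9,81] and even — valid
Class 4: x > 81 — out-of-range invalid
Total equivalence classes: 4

4 equivalence classes


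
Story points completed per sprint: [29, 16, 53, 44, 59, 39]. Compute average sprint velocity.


Formula: Avg velocity = Total points / Number of sprints
Points: [29, 16, 53, 44, 59, 39]
Sum = 29 + 16 + 53 + 44 + 59 + 39 = 240
Avg velocity = 240 / 6 = 40.0 points/sprint

40.0 points/sprint


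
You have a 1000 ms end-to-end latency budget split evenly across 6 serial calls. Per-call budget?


Formula: per_stage = total_budget / stages
per_stage = 1000 / 6
per_stage = 166.67 ms

166.67 ms


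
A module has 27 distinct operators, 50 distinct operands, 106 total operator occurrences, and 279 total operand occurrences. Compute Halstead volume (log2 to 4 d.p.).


Formula: V = N * log2(η), where N = N1 + N2 and η = η1 + η2
η = 27 + 50 = 77
N = 106 + 279 = 385
log2(77) ≈ 6.2668
V = 385 * 6.2668 = 2412.72

2412.72


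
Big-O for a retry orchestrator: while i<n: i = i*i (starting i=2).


Reasoning: squaring drives double-exponential growth; iterations ~ log log n
Complexity: O(log log n)

O(log log n)


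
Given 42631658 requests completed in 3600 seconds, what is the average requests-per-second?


Formula: throughput = requests / seconds
throughput = 42631658 / 3600
throughput = 11842.13 requests/second

11842.13 requests/second


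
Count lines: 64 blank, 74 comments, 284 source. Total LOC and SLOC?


Total LOC = blank + comment + code
Total LOC = 64 + 74 + 284 = 422
SLOC (source only) = code = 284

Total LOC: 422, SLOC: 284


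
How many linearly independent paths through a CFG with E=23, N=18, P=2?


Formula: V(G) = E - N + 2P
V(G) = 23 - 18 + 2*2
V(G) = 5 + 4
V(G) = 9

9


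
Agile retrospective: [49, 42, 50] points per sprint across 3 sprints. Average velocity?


Formula: Avg velocity = Total points / Number of sprints
Points: [49, 42, 50]
Sum = 49 + 42 + 50 = 141
Avg velocity = 141 / 3 = 47.0 points/sprint

47.0 points/sprint


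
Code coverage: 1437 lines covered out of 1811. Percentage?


Coverage = covered / total * 100
Coverage = 1437 / 1811 * 100
Coverage = 79.35%

79.35%


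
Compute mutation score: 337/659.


Mutation score = killed / total * 100
Mutation score = 337 / 659 * 100
Mutation score = 51.14%

51.14%


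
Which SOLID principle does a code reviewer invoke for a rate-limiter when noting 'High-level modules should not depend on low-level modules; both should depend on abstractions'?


This describes the Dependency Inversion Principle (DIP)

Dependency Inversion Principle (DIP)


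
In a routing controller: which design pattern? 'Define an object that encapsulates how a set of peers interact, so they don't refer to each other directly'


This matches the Mediator pattern

Mediator


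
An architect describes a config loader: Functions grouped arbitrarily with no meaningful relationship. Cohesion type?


Reasoning: Worst: random grouping
Type: Coincidental cohesion

Coincidental cohesion


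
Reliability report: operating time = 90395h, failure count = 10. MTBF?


Formula: MTBF = Total operating time / Number of failures
MTBF = 90395 / 10
MTBF = 9039.5 hours

9039.5 hours


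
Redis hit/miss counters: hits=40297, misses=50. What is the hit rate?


Formula: hit rate = hits / (hits + misses) * 100
hit rate = 40297 / (40297 + 50) * 100
hit rate = 40297 / 40347 * 100
hit rate = 99.88%

99.88%


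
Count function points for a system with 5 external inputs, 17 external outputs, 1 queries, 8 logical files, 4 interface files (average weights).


UFP = EI*4 + EO*5 + EQ*4 + ILF*10 + EIF*7
UFP = 5*4 + 17*5 + 1*4 + 8*10 + 4*7
UFP = 20 + 85 + 4 + 80 + 28
UFP = 217

217


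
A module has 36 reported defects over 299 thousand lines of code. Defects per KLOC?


Defect density = defects / KLOC
Defect density = 36 / 299
Defect density = 0.12 defects/KLOC

0.12 defects/KLOC


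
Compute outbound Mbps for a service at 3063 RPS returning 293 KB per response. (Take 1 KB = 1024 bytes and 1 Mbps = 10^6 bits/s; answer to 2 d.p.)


Formula: Mbps = payload_bytes * RPS * 8 / 1e6
Payload per request = 293 KB = 293 * 1024 = 300032 bytes
Total bytes/sec = 300032 * 3063 = 918998016
Total bits/sec = 918998016 * 8 = 7351984128
Mbps = 7351984128 / 1e6 = 7351.98

7351.98 Mbps


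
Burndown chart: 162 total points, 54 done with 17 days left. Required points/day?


Formula: Required rate = Remaining points / Days left
Remaining = 162 - 54 = 108 points
Required rate = 108 / 17 = 6.35 points/day

6.35 points/day


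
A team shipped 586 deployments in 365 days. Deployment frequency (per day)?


Formula: deployments per day = releases / days
= 586 / 365
= 1.605 deploys/day
(equivalently, 11.24 deploys/week)

1.605 deploys/day


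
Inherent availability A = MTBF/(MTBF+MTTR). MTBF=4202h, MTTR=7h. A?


Availability = MTBF / (MTBF + MTTR)
Availability = 4202 / (4202 + 7)
Availability = 4202 / 4209
Availability = 99.8337%

99.8337%


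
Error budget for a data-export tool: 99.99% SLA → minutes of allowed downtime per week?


Formula: allowed downtime = period * (100 - SLA) / 100
Period (week) = 10080 minutes
Unavailability fraction = (100 - 99.99) / 100
Allowed downtime = 10080 * (100 - 99.99) / 100
Allowed downtime = 1.008 minutes

1.008 minutes


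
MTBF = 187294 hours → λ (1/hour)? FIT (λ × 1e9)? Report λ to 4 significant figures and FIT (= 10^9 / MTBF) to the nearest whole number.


Formula: λ = 1 / MTBF; FIT = λ × 1e9 = 1e9 / MTBF
λ = 1 / 187294 ≈ 5.339e-06 failures/hour
FIT = 1e9 / 187294 ≈ 5339 failures per 1e9 hours (nearest whole number)

λ = 5.339e-06 /h, FIT = 5339


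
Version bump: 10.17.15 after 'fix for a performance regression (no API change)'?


Current: 10.17.15
Change category: 'fix for a performance regression (no API change)' → patch bump
SemVer rule: patch bump → increment PATCH (MAJOR and MINOR unchanged)
New: 10.17.16

10.17.16


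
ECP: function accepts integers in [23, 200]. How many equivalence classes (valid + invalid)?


Valid range: [23, 200]
Class 1: x < 23 — invalid
Class 2: 23 ≤ x ≤ 200 — valid
Class 3: x > 200 — invalid
Total equivalence classes: 3

3 equivalence classes


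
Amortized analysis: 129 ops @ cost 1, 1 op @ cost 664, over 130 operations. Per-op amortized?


Formula: Amortized cost = Total cost / Operations
Total cost = (129 * 1) + (1 * 664)
Total cost = 129 + 664 = 793
Amortized = 793 / 130 = 6.1

6.1


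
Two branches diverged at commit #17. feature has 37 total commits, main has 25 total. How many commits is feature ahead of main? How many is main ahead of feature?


Common ancestor: commit #17
feature commits after divergence: 37 - 17 = 20
main commits after divergence: 25 - 17 = 8
feature is 20 commits ahead of main
main is 8 commits ahead of feature

feature ahead: 20, main ahead: 8


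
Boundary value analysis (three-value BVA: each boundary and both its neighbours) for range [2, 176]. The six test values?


Range: [2, 176]
Boundaries: just below min, min, min+1, max-1, max, just above max
Values: [1, 2, 3, 175, 176, 177]

[1, 2, 3, 175, 176, 177]


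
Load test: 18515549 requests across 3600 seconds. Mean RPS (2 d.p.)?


Formula: throughput = requests / seconds
throughput = 18515549 / 3600
throughput = 5143.21 requests/second

5143.21 requests/second


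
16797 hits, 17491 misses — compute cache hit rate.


Formula: hit rate = hits / (hits + misses) * 100
hit rate = 16797 / (16797 + 17491) * 100
hit rate = 16797 / 34288 * 100
hit rate = 48.99%

48.99%


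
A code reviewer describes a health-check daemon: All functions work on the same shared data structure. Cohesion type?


Reasoning: Functions share data
Type: Communicational cohesion

Communicational cohesion


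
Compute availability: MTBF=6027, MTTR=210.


Availability = MTBF / (MTBF + MTTR)
Availability = 6027 / (6027 + 210)
Availability = 6027 / 6237
Availability = 96.633%

96.633%


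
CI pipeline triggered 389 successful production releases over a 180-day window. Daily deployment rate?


Formula: deployments per day = releases / days
= 389 / 180
= 2.161 deploys/day
(equivalently, 15.13 deploys/week)

2.161 deploys/day


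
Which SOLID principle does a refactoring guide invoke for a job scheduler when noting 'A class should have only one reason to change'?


This describes the Single Responsibility Principle (SRP)

Single Responsibility Principle (SRP)


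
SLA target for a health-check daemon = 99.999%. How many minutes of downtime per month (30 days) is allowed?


Formula: allowed downtime = period * (100 - SLA) / 100
Period (month (30 days)) = 43200 minutes
Unavailability fraction = (100 - 99.999) / 100
Allowed downtime = 43200 * (100 - 99.999) / 100
Allowed downtime = 0.432 minutes

0.432 minutes


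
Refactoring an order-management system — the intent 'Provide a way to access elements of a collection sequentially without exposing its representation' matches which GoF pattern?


This matches the Iterator pattern

Iterator


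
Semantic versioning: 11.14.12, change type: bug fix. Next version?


Current: 11.14.12
Change category: 'bug fix' → patch bump
SemVer rule: patch bump → increment PATCH (MAJOR and MINOR unchanged)
New: 11.14.13

11.14.13


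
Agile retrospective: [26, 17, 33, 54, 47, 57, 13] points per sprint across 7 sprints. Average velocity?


Formula: Avg velocity = Total points / Number of sprints
Points: [26, 17, 33, 54, 47, 57, 13]
Sum = 26 + 17 + 33 + 54 + 47 + 57 + 13 = 247
Avg velocity = 247 / 7 = 35.29 points/sprint

35.29 points/sprint


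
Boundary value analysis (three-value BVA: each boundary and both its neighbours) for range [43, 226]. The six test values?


Range: [43, 226]
Boundaries: just below min, min, min+1, max-1, max, just above max
Values: [42, 43, 44, 225, 226, 227]

[42, 43, 44, 225, 226, 227]


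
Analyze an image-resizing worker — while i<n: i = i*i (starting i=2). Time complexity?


Reasoning: squaring drives double-exponential growth; iterations ~ log log n
Complexity: O(log log n)

O(log log n)


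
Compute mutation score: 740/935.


Mutation score = killed / total * 100
Mutation score = 740 / 935 * 100
Mutation score = 79.14%

79.14%


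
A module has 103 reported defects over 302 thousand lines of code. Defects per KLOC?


Defect density = defects / KLOC
Defect density = 103 / 302
Defect density = 0.341 defects/KLOC

0.341 defects/KLOC


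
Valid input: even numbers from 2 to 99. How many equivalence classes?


Constraint: even integers in [2, 99]
Class 1: x < 2 — out-of-range invalid
Class 2: x in [2,99] but odd — wrong type invalid
Class 3: x in [2,99] and even — valid
Class 4: x > 99 — out-of-range invalid
Total equivalence classes: 4

4 equivalence classes


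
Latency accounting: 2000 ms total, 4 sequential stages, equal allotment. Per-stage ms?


Formula: per_stage = total_budget / stages
per_stage = 2000 / 4
per_stage = 500.0 ms

500.0 ms


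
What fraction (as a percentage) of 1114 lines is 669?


Coverage = covered / total * 100
Coverage = 669 / 1114 * 100
Coverage = 60.05%

60.05%


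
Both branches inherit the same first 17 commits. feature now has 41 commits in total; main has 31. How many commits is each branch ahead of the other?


Common ancestor: commit #17
feature commits after divergence: 41 - 17 = 24
main commits after divergence: 31 - 17 = 14
feature is 24 commits ahead of main
main is 14 commits ahead of feature

feature ahead: 24, main ahead: 14


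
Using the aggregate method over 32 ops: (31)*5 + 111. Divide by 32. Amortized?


Formula: Amortized cost = Total cost / Operations
Total cost = (31 * 5) + (1 * 111)
Total cost = 155 + 111 = 266
Amortized = 266 / 32 = 8.3125

8.3125


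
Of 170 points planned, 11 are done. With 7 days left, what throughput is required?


Formula: Required rate = Remaining points / Days left
Remaining = 170 - 11 = 159 points
Required rate = 159 / 7 = 22.71 points/day

22.71 points/day


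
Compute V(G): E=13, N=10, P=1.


Formula: V(G) = E - N + 2P
V(G) = 13 - 10 + 2*1
V(G) = 3 + 2
V(G) = 5

5


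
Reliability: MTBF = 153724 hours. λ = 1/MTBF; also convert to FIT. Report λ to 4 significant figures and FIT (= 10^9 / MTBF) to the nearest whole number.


Formula: λ = 1 / MTBF; FIT = λ × 1e9 = 1e9 / MTBF
λ = 1 / 153724 ≈ 6.505e-06 failures/hour
FIT = 1e9 / 153724 ≈ 6505 failures per 1e9 hours (nearest whole number)

λ = 6.505e-06 /h, FIT = 6505


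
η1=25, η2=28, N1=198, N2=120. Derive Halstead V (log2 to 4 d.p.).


Formula: V = N * log2(η), where N = N1 + N2 and η = η1 + η2
η = 25 + 28 = 53
N = 198 + 120 = 318
log2(53) ≈ 5.7279
V = 318 * 5.7279 = 1821.47

1821.47


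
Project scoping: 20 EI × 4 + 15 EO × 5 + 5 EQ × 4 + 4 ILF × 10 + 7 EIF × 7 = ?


UFP = EI*4 + EO*5 + EQ*4 + ILF*10 + EIF*7
UFP = 20*4 + 15*5 + 5*4 + 4*10 + 7*7
UFP = 80 + 75 + 20 + 40 + 49
UFP = 264

264


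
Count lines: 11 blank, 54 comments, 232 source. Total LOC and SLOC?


Total LOC = blank + comment + code
Total LOC = 11 + 54 + 232 = 297
SLOC (source only) = code = 232

Total LOC: 297, SLOC: 232


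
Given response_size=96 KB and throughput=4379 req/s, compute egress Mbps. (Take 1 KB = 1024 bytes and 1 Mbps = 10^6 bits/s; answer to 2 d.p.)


Formula: Mbps = payload_bytes * RPS * 8 / 1e6
Payload per request = 96 KB = 96 * 1024 = 98304 bytes
Total bytes/sec = 98304 * 4379 = 430473216
Total bits/sec = 430473216 * 8 = 3443785728
Mbps = 3443785728 / 1e6 = 3443.79

3443.79 Mbps


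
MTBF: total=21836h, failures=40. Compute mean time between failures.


Formula: MTBF = Total operating time / Number of failures
MTBF = 21836 / 40
MTBF = 545.9 hours

545.9 hours


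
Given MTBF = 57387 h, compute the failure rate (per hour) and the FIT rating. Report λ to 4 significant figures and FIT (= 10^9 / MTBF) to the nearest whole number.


Formula: λ = 1 / MTBF; FIT = λ × 1e9 = 1e9 / MTBF
λ = 1 / 57387 ≈ 1.743e-05 failures/hour
FIT = 1e9 / 57387 ≈ 17426 failures per 1e9 hours (nearest whole number)

λ = 1.743e-05 /h, FIT = 17426


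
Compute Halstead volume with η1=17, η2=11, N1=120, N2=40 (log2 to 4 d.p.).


Formula: V = N * log2(η), where N = N1 + N2 and η = η1 + η2
η = 17 + 11 = 28
N = 120 + 40 = 160
log2(28) ≈ 4.8074
V = 160 * 4.8074 = 769.18

769.18


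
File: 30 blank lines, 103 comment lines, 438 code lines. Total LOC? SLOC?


Total LOC = blank + comment + code
Total LOC = 30 + 103 + 438 = 571
SLOC (source only) = code = 438

Total LOC: 571, SLOC: 438


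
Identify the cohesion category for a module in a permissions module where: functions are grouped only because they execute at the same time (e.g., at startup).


Reasoning: Related by timing only
Type: Temporal cohesion

Temporal cohesion


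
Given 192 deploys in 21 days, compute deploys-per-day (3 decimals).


Formula: deployments per day = releases / days
= 192 / 21
= 9.143 deploys/day
(equivalently, 64.0 deploys/week)

9.143 deploys/day


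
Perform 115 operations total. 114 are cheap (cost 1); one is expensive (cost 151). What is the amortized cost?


Formula: Amortized cost = Total cost / Operations
Total cost = (114 * 1) + (1 * 151)
Total cost = 114 + 151 = 265
Amortized = 265 / 115 = 2.3043

2.3043


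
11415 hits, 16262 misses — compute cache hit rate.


Formula: hit rate = hits / (hits + misses) * 100
hit rate = 11415 / (11415 + 16262) * 100
hit rate = 11415 / 27677 * 100
hit rate = 41.24%

41.24%


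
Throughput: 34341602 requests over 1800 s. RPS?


Formula: throughput = requests / seconds
throughput = 34341602 / 1800
throughput = 19078.67 requests/second

19078.67 requests/second


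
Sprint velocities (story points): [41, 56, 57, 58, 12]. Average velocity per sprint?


Formula: Avg velocity = Total points / Number of sprints
Points: [41, 56, 57, 58, 12]
Sum = 41 + 56 + 57 + 58 + 12 = 224
Avg velocity = 224 / 5 = 44.8 points/sprint

44.8 points/sprint


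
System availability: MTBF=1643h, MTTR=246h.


Availability = MTBF / (MTBF + MTTR)
Availability = 1643 / (1643 + 246)
Availability = 1643 / 1889
Availability = 86.9772%

86.9772%


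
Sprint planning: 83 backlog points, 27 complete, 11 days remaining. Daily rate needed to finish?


Formula: Required rate = Remaining points / Days left
Remaining = 83 - 27 = 56 points
Required rate = 56 / 11 = 5.09 points/day

5.09 points/day


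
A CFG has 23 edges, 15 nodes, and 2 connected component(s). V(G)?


Formula: V(G) = E - N + 2P
V(G) = 23 - 15 + 2*2
V(G) = 8 + 4
V(G) = 12

12


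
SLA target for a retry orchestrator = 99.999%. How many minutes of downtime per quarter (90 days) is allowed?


Formula: allowed downtime = period * (100 - SLA) / 100
Period (quarter (90 days)) = 129600 minutes
Unavailability fraction = (100 - 99.999) / 100
Allowed downtime = 129600 * (100 - 99.999) / 100
Allowed downtime = 1.296 minutes

1.296 minutes


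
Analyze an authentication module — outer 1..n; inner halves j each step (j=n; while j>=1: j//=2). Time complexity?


Reasoning: n times log n
Complexity: O(n log n)

O(n log n)


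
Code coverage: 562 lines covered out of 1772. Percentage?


Coverage = covered / total * 100
Coverage = 562 / 1772 * 100
Coverage = 31.72%

31.72%


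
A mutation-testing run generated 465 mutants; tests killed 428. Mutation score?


Mutation score = killed / total * 100
Mutation score = 428 / 465 * 100
Mutation score = 92.04%

92.04%


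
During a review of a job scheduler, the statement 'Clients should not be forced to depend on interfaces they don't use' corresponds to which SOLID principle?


This describes the Interface Segregation Principle (ISP)

Interface Segregation Principle (ISP)


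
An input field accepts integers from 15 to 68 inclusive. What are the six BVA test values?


Range: [15, 68]
Boundaries: just below min, min, min+1, max-1, max, just above max
Values: [14, 15, 16, 67, 68, 69]

[14, 15, 16, 67, 68, 69]


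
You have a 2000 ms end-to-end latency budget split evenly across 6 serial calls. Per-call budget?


Formula: per_stage = total_budget / stages
per_stage = 2000 / 6
per_stage = 333.33 ms

333.33 ms


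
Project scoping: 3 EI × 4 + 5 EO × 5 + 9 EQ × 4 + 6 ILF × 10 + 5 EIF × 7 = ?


UFP = EI*4 + EO*5 + EQ*4 + ILF*10 + EIF*7
UFP = 3*4 + 5*5 + 9*4 + 6*10 + 5*7
UFP = 12 + 25 + 36 + 60 + 35
UFP = 168

168


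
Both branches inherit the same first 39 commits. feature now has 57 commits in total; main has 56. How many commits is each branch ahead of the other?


Common ancestor: commit #39
feature commits after divergence: 57 - 39 = 18
main commits after divergence: 56 - 39 = 17
feature is 18 commits ahead of main
main is 17 commits ahead of feature

feature ahead: 18, main ahead: 17


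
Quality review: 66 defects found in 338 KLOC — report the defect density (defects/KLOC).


Defect density = defects / KLOC
Defect density = 66 / 338
Defect density = 0.195 defects/KLOC

0.195 defects/KLOC


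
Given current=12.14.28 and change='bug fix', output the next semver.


Current: 12.14.28
Change category: 'bug fix' → patch bump
SemVer rule: patch bump → increment PATCH (MAJOR and MINOR unchanged)
New: 12.14.29

12.14.29


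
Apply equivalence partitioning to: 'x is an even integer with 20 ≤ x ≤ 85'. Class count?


Constraint: even integers in [20, 85]
Class 1: x < 20 — out-of-range invalid
Class 2: x in [20,85] but odd — wrong type invalid
Class 3: x in [20,85] and even — valid
Class 4: x > 85 — out-of-range invalid
Total equivalence classes: 4

4 equivalence classes


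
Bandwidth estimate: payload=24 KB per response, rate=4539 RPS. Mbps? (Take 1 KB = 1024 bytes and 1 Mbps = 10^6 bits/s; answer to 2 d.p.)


Formula: Mbps = payload_bytes * RPS * 8 / 1e6
Payload per request = 24 KB = 24 * 1024 = 24576 bytes
Total bytes/sec = 24576 * 4539 = 111550464
Total bits/sec = 111550464 * 8 = 892403712
Mbps = 892403712 / 1e6 = 892.4

892.4 Mbps


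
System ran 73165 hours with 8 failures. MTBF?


Formula: MTBF = Total operating time / Number of failures
MTBF = 73165 / 8
MTBF = 9145.63 hours

9145.63 hours


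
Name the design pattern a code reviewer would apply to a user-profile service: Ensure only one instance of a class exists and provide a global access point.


This matches the Singleton pattern

Singleton


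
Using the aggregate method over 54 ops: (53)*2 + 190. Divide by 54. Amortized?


Formula: Amortized cost = Total cost / Operations
Total cost = (53 * 2) + (1 * 190)
Total cost = 106 + 190 = 296
Amortized = 296 / 54 = 5.4815

5.4815


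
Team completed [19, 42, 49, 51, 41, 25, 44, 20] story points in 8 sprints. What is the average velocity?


Formula: Avg velocity = Total points / Number of sprints
Points: [19, 42, 49, 51, 41, 25, 44, 20]
Sum = 19 + 42 + 49 + 51 + 41 + 25 + 44 + 20 = 291
Avg velocity = 291 / 8 = 36.38 points/sprint

36.38 points/sprint


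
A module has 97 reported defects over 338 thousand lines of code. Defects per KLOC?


Defect density = defects / KLOC
Defect density = 97 / 338
Defect density = 0.287 defects/KLOC

0.287 defects/KLOC


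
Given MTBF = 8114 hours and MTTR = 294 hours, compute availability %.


Availability = MTBF / (MTBF + MTTR)
Availability = 8114 / (8114 + 294)
Availability = 8114 / 8408
Availability = 96.5033%

96.5033%


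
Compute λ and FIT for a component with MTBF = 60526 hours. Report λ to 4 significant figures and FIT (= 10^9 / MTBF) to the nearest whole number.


Formula: λ = 1 / MTBF; FIT = λ × 1e9 = 1e9 / MTBF
λ = 1 / 60526 ≈ 1.652e-05 failures/hour
FIT = 1e9 / 60526 ≈ 16522 failures per 1e9 hours (nearest whole number)

λ = 1.652e-05 /h, FIT = 16522


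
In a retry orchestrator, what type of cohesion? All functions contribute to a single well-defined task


Reasoning: Best: single purpose
Type: Functional cohesion

Functional cohesion


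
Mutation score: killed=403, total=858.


Mutation score = killed / total * 100
Mutation score = 403 / 858 * 100
Mutation score = 46.97%

46.97%


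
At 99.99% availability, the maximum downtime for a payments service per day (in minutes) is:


Formula: allowed downtime = period * (100 - SLA) / 100
Period (day) = 1440 minutes
Unavailability fraction = (100 - 99.99) / 100
Allowed downtime = 1440 * (100 - 99.99) / 100
Allowed downtime = 0.144 minutes

0.144 minutes


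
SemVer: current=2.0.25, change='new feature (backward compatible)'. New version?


Current: 2.0.25
Change category: 'new feature (backward compatible)' → minor bump
SemVer rule: minor bump → increment MINOR, reset PATCH to 0 (MAJOR unchanged)
New: 2.1.0

2.1.0


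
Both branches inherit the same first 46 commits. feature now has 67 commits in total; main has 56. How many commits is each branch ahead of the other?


Common ancestor: commit #46
feature commits after divergence: 67 - 46 = 21
main commits after divergence: 56 - 46 = 10
feature is 21 commits ahead of main
main is 10 commits ahead of feature

feature ahead: 21, main ahead: 10


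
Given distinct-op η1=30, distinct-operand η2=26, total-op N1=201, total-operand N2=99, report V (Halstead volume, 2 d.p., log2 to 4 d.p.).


Formula: V = N * log2(η), where N = N1 + N2 and η = η1 + η2
η = 30 + 26 = 56
N = 201 + 99 = 300
log2(56) ≈ 5.8074
V = 300 * 5.8074 = 1742.22

1742.22


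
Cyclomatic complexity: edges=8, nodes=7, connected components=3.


Formula: V(G) = E - N + 2P
V(G) = 8 - 7 + 2*3
V(G) = 1 + 6
V(G) = 7

7


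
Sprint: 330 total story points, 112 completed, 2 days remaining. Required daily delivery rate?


Formula: Required rate = Remaining points / Days left
Remaining = 330 - 112 = 218 points
Required rate = 218 / 2 = 109.0 points/day

109.0 points/day


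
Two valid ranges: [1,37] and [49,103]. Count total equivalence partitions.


Valid ranges: [1,37] and [49,103]
Class 1: x < 1 — invalid
Class 2: 1 ≤ x ≤ 37 — valid
Class 3: 37 < x < 49 — invalid (gap between ranges)
Class 4: 49 ≤ x ≤ 103 — valid
Class 5: x > 103 — invalid
Total equivalence classes: 5

5 equivalence classes


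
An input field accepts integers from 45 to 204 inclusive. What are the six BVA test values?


Range: [45, 204]
Boundaries: just below min, min, min+1, max-1, max, just above max
Values: [44, 45, 46, 203, 204, 205]

[44, 45, 46, 203, 204, 205]


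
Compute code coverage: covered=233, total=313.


Coverage = covered / total * 100
Coverage = 233 / 313 * 100
Coverage = 74.44%

74.44%


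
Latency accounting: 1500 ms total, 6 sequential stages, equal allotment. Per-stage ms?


Formula: per_stage = total_budget / stages
per_stage = 1500 / 6
per_stage = 250.0 ms

250.0 ms


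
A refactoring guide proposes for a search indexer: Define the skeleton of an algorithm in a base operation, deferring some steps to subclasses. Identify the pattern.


This matches the Template Method pattern

Template Method


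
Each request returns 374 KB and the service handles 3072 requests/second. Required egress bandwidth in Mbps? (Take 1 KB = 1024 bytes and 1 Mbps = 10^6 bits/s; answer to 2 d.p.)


Formula: Mbps = payload_bytes * RPS * 8 / 1e6
Payload per request = 374 KB = 374 * 1024 = 382976 bytes
Total bytes/sec = 382976 * 3072 = 1176502272
Total bits/sec = 1176502272 * 8 = 9412018176
Mbps = 9412018176 / 1e6 = 9412.02

9412.02 Mbps


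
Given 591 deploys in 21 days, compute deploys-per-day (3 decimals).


Formula: deployments per day = releases / days
= 591 / 21
= 28.143 deploys/day
(equivalently, 197.0 deploys/week)

28.143 deploys/day


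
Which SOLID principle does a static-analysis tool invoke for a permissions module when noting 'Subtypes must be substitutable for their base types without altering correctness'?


This describes the Liskov Substitution Principle (LSP)

Liskov Substitution Principle (LSP)


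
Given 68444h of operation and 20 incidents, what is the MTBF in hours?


Formula: MTBF = Total operating time / Number of failures
MTBF = 68444 / 20
MTBF = 3422.2 hours

3422.2 hours


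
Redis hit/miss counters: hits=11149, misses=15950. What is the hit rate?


Formula: hit rate = hits / (hits + misses) * 100
hit rate = 11149 / (11149 + 15950) * 100
hit rate = 11149 / 27099 * 100
hit rate = 41.14%

41.14%


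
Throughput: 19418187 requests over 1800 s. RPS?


Formula: throughput = requests / seconds
throughput = 19418187 / 1800
throughput = 10787.88 requests/second

10787.88 requests/second


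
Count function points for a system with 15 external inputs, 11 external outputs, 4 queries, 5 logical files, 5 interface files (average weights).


UFP = EI*4 + EO*5 + EQ*4 + ILF*10 + EIF*7
UFP = 15*4 + 11*5 + 4*4 + 5*10 + 5*7
UFP = 60 + 55 + 16 + 50 + 35
UFP = 216

216


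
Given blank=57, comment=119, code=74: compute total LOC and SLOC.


Total LOC = blank + comment + code
Total LOC = 57 + 119 + 74 = 250
SLOC (source only) = code = 74

Total LOC: 250, SLOC: 74


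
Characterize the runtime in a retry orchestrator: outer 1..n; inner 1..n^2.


Reasoning: n times n^2
Complexity: O(n^3)

O(n^3)


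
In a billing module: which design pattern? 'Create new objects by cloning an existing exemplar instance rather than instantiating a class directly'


This matches the Prototype pattern

Prototype


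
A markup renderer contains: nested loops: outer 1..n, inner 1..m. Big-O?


Reasoning: product of independent bounds
Complexity: O(n*m)

O(n*m)


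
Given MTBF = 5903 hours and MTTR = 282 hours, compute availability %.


Availability = MTBF / (MTBF + MTTR)
Availability = 5903 / (5903 + 282)
Availability = 5903 / 6185
Availability = 95.4406%

95.4406%


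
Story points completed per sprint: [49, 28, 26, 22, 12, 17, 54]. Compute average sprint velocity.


Formula: Avg velocity = Total points / Number of sprints
Points: [49, 28, 26, 22, 12, 17, 54]
Sum = 49 + 28 + 26 + 22 + 12 + 17 + 54 = 208
Avg velocity = 208 / 7 = 29.71 points/sprint

29.71 points/sprint


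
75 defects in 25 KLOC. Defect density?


Defect density = defects / KLOC
Defect density = 75 / 25
Defect density = 3.0 defects/KLOC

3.0 defects/KLOC


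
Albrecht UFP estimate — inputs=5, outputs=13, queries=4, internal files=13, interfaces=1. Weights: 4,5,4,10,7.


UFP = EI*4 + EO*5 + EQ*4 + ILF*10 + EIF*7
UFP = 5*4 + 13*5 + 4*4 + 13*10 + 1*7
UFP = 20 + 65 + 16 + 130 + 7
UFP = 238

238


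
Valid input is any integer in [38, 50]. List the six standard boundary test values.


Range: [38, 50]
Boundaries: just below min, min, min+1, max-1, max, just above max
Values: [37, 38, 39, 49, 50, 51]

[37, 38, 39, 49, 50, 51]


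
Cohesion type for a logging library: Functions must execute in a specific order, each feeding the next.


Reasoning: Output of one is input to next
Type: Sequential cohesion

Sequential cohesion


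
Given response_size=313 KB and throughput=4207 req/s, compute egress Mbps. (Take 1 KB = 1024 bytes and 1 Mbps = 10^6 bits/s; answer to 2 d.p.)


Formula: Mbps = payload_bytes * RPS * 8 / 1e6
Payload per request = 313 KB = 313 * 1024 = 320512 bytes
Total bytes/sec = 320512 * 4207 = 1348393984
Total bits/sec = 1348393984 * 8 = 10787151872
Mbps = 10787151872 / 1e6 = 10787.15

10787.15 Mbps


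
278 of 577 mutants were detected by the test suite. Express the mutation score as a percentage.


Mutation score = killed / total * 100
Mutation score = 278 / 577 * 100
Mutation score = 48.18%

48.18%


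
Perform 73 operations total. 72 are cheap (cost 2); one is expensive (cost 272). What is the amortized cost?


Formula: Amortized cost = Total cost / Operations
Total cost = (72 * 2) + (1 * 272)
Total cost = 144 + 272 = 416
Amortized = 416 / 73 = 5.6986

5.6986


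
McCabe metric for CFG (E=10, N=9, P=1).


Formula: V(G) = E - N + 2P
V(G) = 10 - 9 + 2*1
V(G) = 1 + 2
V(G) = 3

3


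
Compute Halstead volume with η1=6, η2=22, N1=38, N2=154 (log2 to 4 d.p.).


Formula: V = N * log2(η), where N = N1 + N2 and η = η1 + η2
η = 6 + 22 = 28
N = 38 + 154 = 192
log2(28) ≈ 4.8074
V = 192 * 4.8074 = 923.02

923.02


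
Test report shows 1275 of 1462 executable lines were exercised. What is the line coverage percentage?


Coverage = covered / total * 100
Coverage = 1275 / 1462 * 100
Coverage = 87.21%

87.21%


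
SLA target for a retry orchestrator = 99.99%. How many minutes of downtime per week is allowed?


Formula: allowed downtime = period * (100 - SLA) / 100
Period (week) = 10080 minutes
Unavailability fraction = (100 - 99.99) / 100
Allowed downtime = 10080 * (100 - 99.99) / 100
Allowed downtime = 1.008 minutes

1.008 minutes


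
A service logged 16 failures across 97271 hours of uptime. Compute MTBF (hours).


Formula: MTBF = Total operating time / Number of failures
MTBF = 97271 / 16
MTBF = 6079.44 hours

6079.44 hours
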